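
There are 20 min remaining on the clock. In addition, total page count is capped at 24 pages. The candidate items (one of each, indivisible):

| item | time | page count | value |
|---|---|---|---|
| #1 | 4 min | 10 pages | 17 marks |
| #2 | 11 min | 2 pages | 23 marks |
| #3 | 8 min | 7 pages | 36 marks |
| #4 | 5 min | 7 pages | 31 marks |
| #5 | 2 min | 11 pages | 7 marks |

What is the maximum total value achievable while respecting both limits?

Feasible sets respecting both limits:
- #1+#3+#4: time 17, page count 24, value 84
- #1+#2+#4: time 20, page count 19, value 71
- #3+#4: time 13, page count 14, value 67
- #2+#4+#5: time 18, page count 20, value 61
Best: 84 marks.

84 marks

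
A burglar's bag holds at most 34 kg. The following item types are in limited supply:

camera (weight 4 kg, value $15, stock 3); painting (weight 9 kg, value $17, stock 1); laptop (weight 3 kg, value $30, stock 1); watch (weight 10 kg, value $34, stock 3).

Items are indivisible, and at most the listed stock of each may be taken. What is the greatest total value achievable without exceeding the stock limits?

$132

Best selections within weight 34 and stock limits:
- 1×laptop + 3×watch: weight 33, value 132
- 2×camera + 1×laptop + 2×watch: weight 31, value 128
Best: $132.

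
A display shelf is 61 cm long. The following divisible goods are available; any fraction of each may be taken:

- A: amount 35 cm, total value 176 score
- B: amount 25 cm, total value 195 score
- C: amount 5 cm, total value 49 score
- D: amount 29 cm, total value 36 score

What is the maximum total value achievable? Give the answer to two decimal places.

399.89

Take in order of value per unit:
- C (49/5 per unit): all 5 → value 49, running total 49.00
- B (195/25 per unit): all 25 → value 195, running total 244.00
- A (176/35 per unit): 31 of 35 → value 31×176/35 = 155.8857, running total 399.89
Total 399.89.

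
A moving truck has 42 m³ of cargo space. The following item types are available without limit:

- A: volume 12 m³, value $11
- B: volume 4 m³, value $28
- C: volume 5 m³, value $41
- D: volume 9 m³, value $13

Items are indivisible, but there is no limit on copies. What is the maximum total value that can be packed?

$330

Best value-per-unit is C at 41/5; filling with it alone gives 8×41 = 328.
Optimal mix: 3×B + 6×C → volume 42, value 330.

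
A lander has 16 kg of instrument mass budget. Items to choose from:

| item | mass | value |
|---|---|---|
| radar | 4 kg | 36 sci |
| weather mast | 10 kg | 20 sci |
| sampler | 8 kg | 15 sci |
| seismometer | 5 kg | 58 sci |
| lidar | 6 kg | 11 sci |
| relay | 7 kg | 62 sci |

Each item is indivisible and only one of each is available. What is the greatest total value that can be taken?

Check high-value combinations within 16 kg:
- radar+seismometer+relay: mass 4+5+7=16, value 36+58+62=156
- seismometer+relay: mass 5+7=12, value 58+62=120
- radar+seismometer+lidar: mass 4+5+6=15, value 36+58+11=105
- radar+relay: mass 4+7=11, value 36+62=98
Best: 156 sci.

156 sci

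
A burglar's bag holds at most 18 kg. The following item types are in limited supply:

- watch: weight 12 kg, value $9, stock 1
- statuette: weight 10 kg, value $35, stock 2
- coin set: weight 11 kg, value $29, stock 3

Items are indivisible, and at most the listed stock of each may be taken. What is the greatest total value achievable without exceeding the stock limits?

$35

Top feasible selections:
- 1×statuette: weight 10, value 35
- 1×coin set: weight 11, value 29
Best: $35.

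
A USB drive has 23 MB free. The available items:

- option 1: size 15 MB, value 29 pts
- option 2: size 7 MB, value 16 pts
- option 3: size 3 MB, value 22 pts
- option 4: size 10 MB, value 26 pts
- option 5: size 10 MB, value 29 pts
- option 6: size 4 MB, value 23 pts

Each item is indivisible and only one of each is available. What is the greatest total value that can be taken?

77 pts

This is a 0/1 knapsack; check combinations near the capacity.
- option 3+option 4+option 5: size 3+10+10=23, value 22+26+29=77
- option 3+option 5+option 6: size 3+10+4=17, value 22+29+23=74
- option 1+option 3+option 6: size 15+3+4=22, value 29+22+23=74
Best: 77 pts.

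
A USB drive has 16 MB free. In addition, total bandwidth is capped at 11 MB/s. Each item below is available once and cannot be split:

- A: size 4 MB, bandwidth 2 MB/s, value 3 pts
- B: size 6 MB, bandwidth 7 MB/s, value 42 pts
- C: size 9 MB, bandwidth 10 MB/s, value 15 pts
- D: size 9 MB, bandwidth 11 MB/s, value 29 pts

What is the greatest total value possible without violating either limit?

Feasible sets respecting both limits:
- A+B: size 10, bandwidth 9, value 45
- B: size 6, bandwidth 7, value 42
- D: size 9, bandwidth 11, value 29
Best: 45 pts.

45 pts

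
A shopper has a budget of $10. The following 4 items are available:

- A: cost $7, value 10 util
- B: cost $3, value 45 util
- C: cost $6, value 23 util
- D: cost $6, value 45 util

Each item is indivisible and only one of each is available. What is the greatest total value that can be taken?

Check high-value combinations within $10:
- B+D: cost 3+6=9, value 45+45=90
- B+C: cost 3+6=9, value 45+23=68
- A+B: cost 7+3=10, value 10+45=55
- B: cost 3, value 45
- D: cost 6, value 45
Best: 90 util.

90 util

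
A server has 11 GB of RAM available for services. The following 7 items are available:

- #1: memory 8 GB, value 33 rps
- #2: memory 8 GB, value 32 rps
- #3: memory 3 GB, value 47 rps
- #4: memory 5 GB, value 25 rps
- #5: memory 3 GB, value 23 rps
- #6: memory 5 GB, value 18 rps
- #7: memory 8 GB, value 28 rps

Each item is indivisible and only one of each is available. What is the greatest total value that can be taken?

95 rps

Check high-value combinations within 11 GB:
- #3+#4+#5: memory 3+5+3=11, value 47+25+23=95
- #3+#5+#6: memory 3+3+5=11, value 47+23+18=88
- #1+#3: memory 8+3=11, value 33+47=80
- #2+#3: memory 8+3=11, value 32+47=79
Best: 95 rps.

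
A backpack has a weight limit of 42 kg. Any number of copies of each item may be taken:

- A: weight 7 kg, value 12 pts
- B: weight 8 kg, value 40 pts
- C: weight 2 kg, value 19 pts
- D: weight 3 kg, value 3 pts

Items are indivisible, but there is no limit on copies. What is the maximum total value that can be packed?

Best value-per-unit is C at 19/2, and filling with it alone uses weight 21×2=42. No mix of the others beats 21×19 = 399.

399 pts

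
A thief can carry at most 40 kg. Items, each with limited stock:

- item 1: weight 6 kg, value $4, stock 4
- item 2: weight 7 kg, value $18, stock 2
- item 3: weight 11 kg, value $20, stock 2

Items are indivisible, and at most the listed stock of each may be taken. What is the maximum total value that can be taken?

$76

Best selections within weight 40 and stock limits:
- 2×item 2 + 2×item 3: weight 36, value 76
- 2×item 1 + 2×item 2 + 1×item 3: weight 37, value 64
- 1×item 1 + 1×item 2 + 2×item 3: weight 35, value 62
Best: $76.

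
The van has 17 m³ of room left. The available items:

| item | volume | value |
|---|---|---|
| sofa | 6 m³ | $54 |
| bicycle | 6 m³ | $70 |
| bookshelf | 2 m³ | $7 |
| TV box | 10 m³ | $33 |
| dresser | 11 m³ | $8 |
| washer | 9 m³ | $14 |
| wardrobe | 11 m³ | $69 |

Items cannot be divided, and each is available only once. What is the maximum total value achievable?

Check high-value combinations within 17 m³:
- bicycle+wardrobe: volume 6+11=17, value 70+69=139
- sofa+bicycle+bookshelf: volume 6+6+2=14, value 54+70+7=131
- sofa+bicycle: volume 6+6=12, value 54+70=124
- sofa+wardrobe: volume 6+11=17, value 54+69=123
Best: $139.

$139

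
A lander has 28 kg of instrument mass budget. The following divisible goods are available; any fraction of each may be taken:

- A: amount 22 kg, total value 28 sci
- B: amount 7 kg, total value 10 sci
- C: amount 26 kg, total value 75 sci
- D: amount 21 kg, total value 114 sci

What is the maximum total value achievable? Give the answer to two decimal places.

Take in order of value per unit:
- D (114/21 per unit): all 21 → value 114, running total 114.00
- C (75/26 per unit): 7 of 26 → value 7×75/26 = 20.1923, running total 134.19
Total 134.19.

134.19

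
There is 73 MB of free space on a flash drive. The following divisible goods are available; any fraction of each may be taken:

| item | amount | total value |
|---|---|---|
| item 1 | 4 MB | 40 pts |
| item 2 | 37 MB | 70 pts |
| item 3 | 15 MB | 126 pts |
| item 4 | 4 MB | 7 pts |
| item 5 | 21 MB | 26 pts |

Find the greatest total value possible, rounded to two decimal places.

Take in order of value per unit:
- item 1 (40/4 per unit): all 4 → value 40, running total 40.00
- item 3 (126/15 per unit): all 15 → value 126, running total 166.00
- item 2 (70/37 per unit): all 37 → value 70, running total 236.00
- item 4 (7/4 per unit): all 4 → value 7, running total 243.00
- item 5 (26/21 per unit): 13 of 21 → value 13×26/21 = 16.0952, running total 259.10
Total 259.10.

259.10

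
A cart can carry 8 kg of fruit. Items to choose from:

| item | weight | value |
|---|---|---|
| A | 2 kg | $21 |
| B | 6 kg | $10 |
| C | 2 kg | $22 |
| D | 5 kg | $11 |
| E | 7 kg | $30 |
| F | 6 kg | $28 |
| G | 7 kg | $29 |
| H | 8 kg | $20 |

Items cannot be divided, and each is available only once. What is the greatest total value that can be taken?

$50

Check high-value combinations within 8 kg:
- C+F: weight 2+6=8, value 22+28=50
- A+F: weight 2+6=8, value 21+28=49
- A+C: weight 2+2=4, value 21+22=43
- C+D: weight 2+5=7, value 22+11=33
Best: $50.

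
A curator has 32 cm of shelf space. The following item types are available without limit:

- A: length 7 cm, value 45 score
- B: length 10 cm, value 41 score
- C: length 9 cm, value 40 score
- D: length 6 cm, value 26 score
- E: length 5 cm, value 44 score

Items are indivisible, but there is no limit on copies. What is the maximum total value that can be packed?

265 score

Best value-per-unit is E at 44/5; filling with it alone gives 6×44 = 264.
Optimal mix: 1×A + 5×E → length 32, value 265.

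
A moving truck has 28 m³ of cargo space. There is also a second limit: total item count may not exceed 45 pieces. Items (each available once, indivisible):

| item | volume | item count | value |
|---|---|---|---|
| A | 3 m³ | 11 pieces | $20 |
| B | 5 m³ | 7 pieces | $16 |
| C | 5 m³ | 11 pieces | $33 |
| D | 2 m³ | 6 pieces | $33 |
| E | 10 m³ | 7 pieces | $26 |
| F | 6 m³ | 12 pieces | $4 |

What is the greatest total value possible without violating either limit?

Feasible sets respecting both limits:
- A+B+C+D+E: volume 25, item count 42, value 128
- A+C+D+E: volume 20, item count 35, value 112
- B+C+D+E+F: volume 28, item count 43, value 112
Best: $128.

$128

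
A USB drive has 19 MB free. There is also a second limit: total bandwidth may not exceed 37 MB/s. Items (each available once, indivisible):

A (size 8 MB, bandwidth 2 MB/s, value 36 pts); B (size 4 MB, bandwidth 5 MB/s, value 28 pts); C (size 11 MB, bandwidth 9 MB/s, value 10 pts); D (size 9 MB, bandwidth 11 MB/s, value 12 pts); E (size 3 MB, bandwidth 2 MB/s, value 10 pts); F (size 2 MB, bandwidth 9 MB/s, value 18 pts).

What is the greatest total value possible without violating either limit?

92 pts

Feasible sets respecting both limits:
- A+B+E+F: size 17, bandwidth 18, value 92
- A+B+F: size 14, bandwidth 16, value 82
- A+B+E: size 15, bandwidth 9, value 74
- B+D+E+F: size 18, bandwidth 27, value 68
Best: 92 pts.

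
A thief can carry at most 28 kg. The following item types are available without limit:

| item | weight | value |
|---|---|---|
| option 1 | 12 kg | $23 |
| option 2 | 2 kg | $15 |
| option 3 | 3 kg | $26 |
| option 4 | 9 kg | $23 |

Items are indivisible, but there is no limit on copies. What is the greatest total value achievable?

$238

Best value-per-unit is option 3 at 26/3; filling with it alone gives 9×26 = 234.
Optimal mix: 2×option 2 + 8×option 3 → weight 28, value 238.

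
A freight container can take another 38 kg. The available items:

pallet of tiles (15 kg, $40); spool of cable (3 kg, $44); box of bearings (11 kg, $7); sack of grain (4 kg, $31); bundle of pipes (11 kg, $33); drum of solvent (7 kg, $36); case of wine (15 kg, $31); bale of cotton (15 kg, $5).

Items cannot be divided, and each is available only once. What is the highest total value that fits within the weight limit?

$153

Check high-value combinations within 38 kg:
- pallet of tiles+spool of cable+bundle of pipes+drum of solvent: weight 15+3+11+7=36, value 40+44+33+36=153
- pallet of tiles+spool of cable+sack of grain+drum of solvent: weight 15+3+4+7=29, value 40+44+31+36=151
- spool of cable+box of bearings+sack of grain+bundle of pipes+drum of solvent: weight 3+11+4+11+7=36, value 44+7+31+33+36=151
Best: $153.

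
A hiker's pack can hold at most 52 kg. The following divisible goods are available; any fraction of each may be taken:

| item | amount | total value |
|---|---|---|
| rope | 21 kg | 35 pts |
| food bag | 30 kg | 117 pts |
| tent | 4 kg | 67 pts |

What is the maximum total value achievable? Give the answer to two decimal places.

214.00

Take in order of value per unit:
- tent (67/4 per unit): all 4 → value 67, running total 67.00
- food bag (117/30 per unit): all 30 → value 117, running total 184.00
- rope (35/21 per unit): 18 of 21 → value 18×35/21 = 30.0000, running total 214.00
Total 214.00.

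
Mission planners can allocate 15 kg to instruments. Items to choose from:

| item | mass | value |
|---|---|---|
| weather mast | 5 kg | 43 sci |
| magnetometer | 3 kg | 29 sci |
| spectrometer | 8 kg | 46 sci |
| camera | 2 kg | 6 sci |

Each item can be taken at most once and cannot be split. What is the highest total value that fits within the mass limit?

95 sci

Check high-value combinations within 15 kg:
- weather mast+spectrometer+camera: mass 5+8+2=15, value 43+46+6=95
- weather mast+spectrometer: mass 5+8=13, value 43+46=89
- magnetometer+spectrometer+camera: mass 3+8+2=13, value 29+46+6=81
- weather mast+magnetometer+camera: mass 5+3+2=10, value 43+29+6=78
Best: 95 sci.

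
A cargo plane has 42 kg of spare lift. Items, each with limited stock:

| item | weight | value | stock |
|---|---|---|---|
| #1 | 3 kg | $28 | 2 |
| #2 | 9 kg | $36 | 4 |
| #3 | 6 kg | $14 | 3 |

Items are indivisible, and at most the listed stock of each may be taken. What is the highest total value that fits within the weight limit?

$200

Best selections within weight 42 and stock limits:
- 2×#1 + 4×#2: weight 42, value 200
- 2×#1 + 3×#2 + 1×#3: weight 39, value 178
- 1×#1 + 4×#2: weight 39, value 172
- 2×#1 + 2×#2 + 3×#3: weight 42, value 170
Best: $200.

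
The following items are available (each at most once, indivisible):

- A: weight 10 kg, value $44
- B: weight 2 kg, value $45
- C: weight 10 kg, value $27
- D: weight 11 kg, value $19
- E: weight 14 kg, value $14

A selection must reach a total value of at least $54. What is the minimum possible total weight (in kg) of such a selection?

12

Subsets with value ≥ 54, sorted by total weight:
- A+B: weight 12, value 89
- B+C: weight 12, value 72
Minimum weight: 12 kg.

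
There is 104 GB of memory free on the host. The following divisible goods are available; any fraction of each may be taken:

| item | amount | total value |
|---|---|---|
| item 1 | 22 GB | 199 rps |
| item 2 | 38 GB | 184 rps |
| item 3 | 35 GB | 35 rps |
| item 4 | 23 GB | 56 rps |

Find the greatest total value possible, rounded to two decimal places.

Take in order of value per unit:
- item 1 (199/22 per unit): all 22 → value 199, running total 199.00
- item 2 (184/38 per unit): all 38 → value 184, running total 383.00
- item 4 (56/23 per unit): all 23 → value 56, running total 439.00
- item 3 (35/35 per unit): 21 of 35 → value 21×35/35 = 21.0000, running total 460.00
Total 460.00.

460.00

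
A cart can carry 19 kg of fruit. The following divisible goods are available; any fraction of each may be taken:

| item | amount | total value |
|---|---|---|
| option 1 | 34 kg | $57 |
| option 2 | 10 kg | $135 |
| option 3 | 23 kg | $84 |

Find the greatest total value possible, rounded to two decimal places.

Take in order of value per unit:
- option 2 (135/10 per unit): all 10 → value 135, running total 135.00
- option 3 (84/23 per unit): 9 of 23 → value 9×84/23 = 32.8696, running total 167.87
Total 167.87.

167.87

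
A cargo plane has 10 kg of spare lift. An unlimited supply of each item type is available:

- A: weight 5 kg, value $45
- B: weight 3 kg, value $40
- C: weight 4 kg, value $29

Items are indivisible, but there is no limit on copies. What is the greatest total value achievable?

$120

Best value-per-unit is B at 40/3, and filling with it alone uses weight 3×3=9. No mix of the others beats 3×40 = 120.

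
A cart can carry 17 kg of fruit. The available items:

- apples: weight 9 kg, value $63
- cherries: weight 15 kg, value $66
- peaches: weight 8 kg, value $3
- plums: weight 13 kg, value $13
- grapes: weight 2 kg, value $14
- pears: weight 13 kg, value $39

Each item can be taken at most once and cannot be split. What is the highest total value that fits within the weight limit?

$80

Check high-value combinations within 17 kg:
- cherries+grapes: weight 15+2=17, value 66+14=80
- apples+grapes: weight 9+2=11, value 63+14=77
- cherries: weight 15, value 66
- apples+peaches: weight 9+8=17, value 63+3=66
- apples: weight 9, value 63
Best: $80.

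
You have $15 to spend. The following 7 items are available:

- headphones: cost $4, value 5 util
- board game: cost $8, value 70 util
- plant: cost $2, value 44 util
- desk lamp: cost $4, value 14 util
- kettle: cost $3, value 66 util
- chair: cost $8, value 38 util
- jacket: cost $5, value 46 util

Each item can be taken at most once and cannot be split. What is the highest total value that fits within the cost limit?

180 util

This is a 0/1 knapsack; check combinations near the capacity.
- board game+plant+kettle: cost 8+2+3=13, value 70+44+66=180
- plant+desk lamp+kettle+jacket: cost 2+4+3+5=14, value 44+14+66+46=170
- headphones+plant+kettle+jacket: cost 4+2+3+5=14, value 5+44+66+46=161
Best: 180 util.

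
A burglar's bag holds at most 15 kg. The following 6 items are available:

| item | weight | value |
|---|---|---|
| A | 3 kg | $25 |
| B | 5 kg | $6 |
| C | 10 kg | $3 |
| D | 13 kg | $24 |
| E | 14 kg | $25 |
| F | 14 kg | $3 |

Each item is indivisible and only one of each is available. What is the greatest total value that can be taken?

$31

Check high-value combinations within 15 kg:
- A+B: weight 3+5=8, value 25+6=31
- A+C: weight 3+10=13, value 25+3=28
- A: weight 3, value 25
- E: weight 14, value 25
Best: $31.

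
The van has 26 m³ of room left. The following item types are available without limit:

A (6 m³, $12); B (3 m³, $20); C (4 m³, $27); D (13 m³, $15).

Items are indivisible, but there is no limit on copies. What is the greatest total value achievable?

$175

Best value-per-unit is C at 27/4; filling with it alone gives 6×27 = 162.
Optimal mix: 2×B + 5×C → volume 26, value 175.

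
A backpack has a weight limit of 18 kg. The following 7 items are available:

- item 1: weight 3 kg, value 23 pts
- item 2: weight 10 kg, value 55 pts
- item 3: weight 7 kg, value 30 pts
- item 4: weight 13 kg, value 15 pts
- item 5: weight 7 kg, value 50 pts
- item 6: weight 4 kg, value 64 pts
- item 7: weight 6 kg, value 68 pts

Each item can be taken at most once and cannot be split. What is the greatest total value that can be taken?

Check high-value combinations within 18 kg:
- item 5+item 6+item 7: weight 7+4+6=17, value 50+64+68=182
- item 3+item 6+item 7: weight 7+4+6=17, value 30+64+68=162
- item 1+item 6+item 7: weight 3+4+6=13, value 23+64+68=155
- item 3+item 5+item 6: weight 7+7+4=18, value 30+50+64=144
Best: 182 pts.

182 pts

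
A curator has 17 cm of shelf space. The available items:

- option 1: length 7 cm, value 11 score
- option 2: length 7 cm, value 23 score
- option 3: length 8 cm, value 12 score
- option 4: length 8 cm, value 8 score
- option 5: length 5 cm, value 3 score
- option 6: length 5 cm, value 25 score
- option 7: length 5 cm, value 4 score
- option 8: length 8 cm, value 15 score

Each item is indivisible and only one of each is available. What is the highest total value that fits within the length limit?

Check high-value combinations within 17 cm:
- option 2+option 6+option 7: length 7+5+5=17, value 23+25+4=52
- option 2+option 5+option 6: length 7+5+5=17, value 23+3+25=51
- option 2+option 6: length 7+5=12, value 23+25=48
Best: 52 score.

52 score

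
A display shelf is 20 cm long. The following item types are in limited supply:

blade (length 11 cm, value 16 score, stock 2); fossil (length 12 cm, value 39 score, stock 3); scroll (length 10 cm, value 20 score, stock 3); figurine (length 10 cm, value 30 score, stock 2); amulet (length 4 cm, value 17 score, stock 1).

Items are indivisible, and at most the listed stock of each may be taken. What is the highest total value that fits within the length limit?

60 score

Best selections within length 20 and stock limits:
- 2×figurine: length 20, value 60
- 1×fossil + 1×amulet: length 16, value 56
- 1×scroll + 1×figurine: length 20, value 50
- 1×figurine + 1×amulet: length 14, value 47
Best: 60 score.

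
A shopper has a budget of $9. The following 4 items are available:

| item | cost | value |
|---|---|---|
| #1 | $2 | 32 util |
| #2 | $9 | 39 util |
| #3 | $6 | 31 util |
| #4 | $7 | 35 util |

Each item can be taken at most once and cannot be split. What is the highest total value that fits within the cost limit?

Check high-value combinations within $9:
- #1+#4: cost 2+7=9, value 32+35=67
- #1+#3: cost 2+6=8, value 32+31=63
- #2: cost 9, value 39
Best: 67 util.

67 util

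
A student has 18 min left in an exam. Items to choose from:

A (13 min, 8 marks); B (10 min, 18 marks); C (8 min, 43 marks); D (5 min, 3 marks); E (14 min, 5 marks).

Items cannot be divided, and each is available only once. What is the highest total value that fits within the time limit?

Check high-value combinations within 18 min:
- B+C: time 10+8=18, value 18+43=61
- C+D: time 8+5=13, value 43+3=46
- C: time 8, value 43
- B+D: time 10+5=15, value 18+3=21
- B: time 10, value 18
Best: 61 marks.

61 marks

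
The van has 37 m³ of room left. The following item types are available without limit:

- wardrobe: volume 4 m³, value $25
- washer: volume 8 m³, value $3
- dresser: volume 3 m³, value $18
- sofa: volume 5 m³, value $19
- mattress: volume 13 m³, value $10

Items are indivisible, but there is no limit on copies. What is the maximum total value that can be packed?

$229

Best value-per-unit is wardrobe at 25/4; filling with it alone gives 9×25 = 225.
Optimal mix: 7×wardrobe + 3×dresser → volume 37, value 229.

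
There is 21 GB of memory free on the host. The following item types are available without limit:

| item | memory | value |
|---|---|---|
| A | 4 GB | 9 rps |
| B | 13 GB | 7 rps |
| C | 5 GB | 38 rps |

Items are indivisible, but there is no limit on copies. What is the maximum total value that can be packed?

152 rps

Best value-per-unit is C at 38/5, and filling with it alone uses memory 4×5=20. No mix of the others beats 4×38 = 152.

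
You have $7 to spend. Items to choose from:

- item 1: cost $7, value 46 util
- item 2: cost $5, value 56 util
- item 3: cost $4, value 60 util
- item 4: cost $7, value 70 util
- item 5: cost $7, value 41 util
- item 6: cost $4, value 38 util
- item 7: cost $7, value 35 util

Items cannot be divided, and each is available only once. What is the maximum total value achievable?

70 util

Check high-value combinations within $7:
- item 4: cost 7, value 70
- item 3: cost 4, value 60
- item 2: cost 5, value 56
- item 1: cost 7, value 46
Best: 70 util.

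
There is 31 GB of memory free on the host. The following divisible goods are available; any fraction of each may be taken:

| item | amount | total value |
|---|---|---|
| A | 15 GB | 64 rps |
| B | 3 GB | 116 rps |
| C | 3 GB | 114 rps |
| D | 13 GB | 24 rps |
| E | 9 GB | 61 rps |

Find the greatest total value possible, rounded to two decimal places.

Take in order of value per unit:
- B (116/3 per unit): all 3 → value 116, running total 116.00
- C (114/3 per unit): all 3 → value 114, running total 230.00
- E (61/9 per unit): all 9 → value 61, running total 291.00
- A (64/15 per unit): all 15 → value 64, running total 355.00
- D (24/13 per unit): 1 of 13 → value 1×24/13 = 1.8462, running total 356.85
Total 356.85.

356.85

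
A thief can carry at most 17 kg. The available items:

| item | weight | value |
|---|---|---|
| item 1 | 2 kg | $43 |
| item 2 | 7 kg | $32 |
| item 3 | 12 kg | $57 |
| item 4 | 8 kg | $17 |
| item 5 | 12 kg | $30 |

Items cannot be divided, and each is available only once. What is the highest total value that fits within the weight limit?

$100

Check high-value combinations within 17 kg:
- item 1+item 3: weight 2+12=14, value 43+57=100
- item 1+item 2+item 4: weight 2+7+8=17, value 43+32+17=92
- item 1+item 2: weight 2+7=9, value 43+32=75
Best: $100.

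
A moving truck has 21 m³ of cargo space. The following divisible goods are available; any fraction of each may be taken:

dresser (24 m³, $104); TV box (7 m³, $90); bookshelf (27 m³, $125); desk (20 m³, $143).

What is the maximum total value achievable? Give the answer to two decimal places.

190.10

Take in order of value per unit:
- TV box (90/7 per unit): all 7 → value 90, running total 90.00
- desk (143/20 per unit): 14 of 20 → value 14×143/20 = 100.1000, running total 190.10
Total 190.10.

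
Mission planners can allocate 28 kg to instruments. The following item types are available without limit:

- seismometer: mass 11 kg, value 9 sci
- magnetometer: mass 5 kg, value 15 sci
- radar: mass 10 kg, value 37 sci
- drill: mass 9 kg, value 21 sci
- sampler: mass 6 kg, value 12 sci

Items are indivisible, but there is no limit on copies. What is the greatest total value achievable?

Best value-per-unit is radar at 37/10; filling with it alone gives 2×37 = 74.
Optimal mix: 1×magnetometer + 2×radar → mass 25, value 89.

89 sci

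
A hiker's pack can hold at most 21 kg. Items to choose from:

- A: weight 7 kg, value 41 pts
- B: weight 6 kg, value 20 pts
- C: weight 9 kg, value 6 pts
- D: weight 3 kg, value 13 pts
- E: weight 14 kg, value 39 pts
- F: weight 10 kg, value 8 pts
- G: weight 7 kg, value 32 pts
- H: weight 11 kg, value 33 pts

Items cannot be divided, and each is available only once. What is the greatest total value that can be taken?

This is a 0/1 knapsack; check combinations near the capacity.
- A+B+G: weight 7+6+7=20, value 41+20+32=93
- A+D+H: weight 7+3+11=21, value 41+13+33=87
- A+D+G: weight 7+3+7=17, value 41+13+32=86
Best: 93 pts.

93 pts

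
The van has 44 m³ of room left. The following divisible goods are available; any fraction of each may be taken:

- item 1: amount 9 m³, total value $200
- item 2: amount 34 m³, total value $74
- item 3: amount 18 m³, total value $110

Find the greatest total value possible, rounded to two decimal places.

347.00

Take in order of value per unit:
- item 1 (200/9 per unit): all 9 → value 200, running total 200.00
- item 3 (110/18 per unit): all 18 → value 110, running total 310.00
- item 2 (74/34 per unit): 17 of 34 → value 17×74/34 = 37.0000, running total 347.00
Total 347.00.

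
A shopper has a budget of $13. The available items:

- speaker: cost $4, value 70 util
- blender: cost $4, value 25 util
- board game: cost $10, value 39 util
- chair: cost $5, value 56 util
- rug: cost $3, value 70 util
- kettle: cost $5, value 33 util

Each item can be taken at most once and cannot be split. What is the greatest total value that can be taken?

196 util

Check high-value combinations within $13:
- speaker+chair+rug: cost 4+5+3=12, value 70+56+70=196
- speaker+rug+kettle: cost 4+3+5=12, value 70+70+33=173
- speaker+blender+rug: cost 4+4+3=11, value 70+25+70=165
Best: 196 util.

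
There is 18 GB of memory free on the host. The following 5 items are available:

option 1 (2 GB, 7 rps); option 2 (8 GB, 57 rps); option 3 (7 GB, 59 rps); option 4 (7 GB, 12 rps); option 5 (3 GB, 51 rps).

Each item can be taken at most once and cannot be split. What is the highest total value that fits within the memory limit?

Check high-value combinations within 18 GB:
- option 2+option 3+option 5: memory 8+7+3=18, value 57+59+51=167
- option 1+option 2+option 3: memory 2+8+7=17, value 7+57+59=123
- option 3+option 4+option 5: memory 7+7+3=17, value 59+12+51=122
Best: 167 rps.

167 rps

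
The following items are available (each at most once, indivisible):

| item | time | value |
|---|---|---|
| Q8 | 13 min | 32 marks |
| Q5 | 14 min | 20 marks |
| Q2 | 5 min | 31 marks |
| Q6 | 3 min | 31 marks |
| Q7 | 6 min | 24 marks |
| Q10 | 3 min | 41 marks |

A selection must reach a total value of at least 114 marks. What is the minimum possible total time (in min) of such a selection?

17

Subsets with value ≥ 114, sorted by total time:
- Q2+Q6+Q7+Q10: time 17, value 127
- Q8+Q2+Q6+Q10: time 24, value 135
- Q8+Q6+Q7+Q10: time 25, value 128
Minimum time: 17 min.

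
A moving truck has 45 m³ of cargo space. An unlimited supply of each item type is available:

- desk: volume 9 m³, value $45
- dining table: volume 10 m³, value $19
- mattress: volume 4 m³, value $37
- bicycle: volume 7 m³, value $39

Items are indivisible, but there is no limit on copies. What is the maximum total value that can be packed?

$407

Best value-per-unit is mattress at 37/4, and filling with it alone uses volume 11×4=44. No mix of the others beats 11×37 = 407.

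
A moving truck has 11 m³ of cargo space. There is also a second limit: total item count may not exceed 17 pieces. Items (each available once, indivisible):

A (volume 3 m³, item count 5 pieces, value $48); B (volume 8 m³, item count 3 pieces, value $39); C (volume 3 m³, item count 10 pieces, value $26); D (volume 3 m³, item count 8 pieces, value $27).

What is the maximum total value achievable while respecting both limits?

Feasible sets respecting both limits:
- A+B: volume 11, item count 8, value 87
- A+D: volume 6, item count 13, value 75
- A+C: volume 6, item count 15, value 74
- B+D: volume 11, item count 11, value 66
Best: $87.

$87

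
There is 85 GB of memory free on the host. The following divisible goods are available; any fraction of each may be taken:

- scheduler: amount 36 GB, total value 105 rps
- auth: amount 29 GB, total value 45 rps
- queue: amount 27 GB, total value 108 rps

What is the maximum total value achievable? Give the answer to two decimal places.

247.14

Take in order of value per unit:
- queue (108/27 per unit): all 27 → value 108, running total 108.00
- scheduler (105/36 per unit): all 36 → value 105, running total 213.00
- auth (45/29 per unit): 22 of 29 → value 22×45/29 = 34.1379, running total 247.14
Total 247.14.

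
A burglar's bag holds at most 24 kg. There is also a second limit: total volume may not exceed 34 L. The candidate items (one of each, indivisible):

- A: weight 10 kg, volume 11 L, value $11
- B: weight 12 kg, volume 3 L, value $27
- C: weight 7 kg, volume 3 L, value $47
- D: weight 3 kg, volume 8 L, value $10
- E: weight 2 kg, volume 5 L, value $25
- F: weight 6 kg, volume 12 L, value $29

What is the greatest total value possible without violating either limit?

Feasible sets respecting both limits:
- C+D+E+F: weight 18, volume 28, value 111
- B+C+D+E: weight 24, volume 19, value 109
- C+E+F: weight 15, volume 20, value 101
Best: $111.

$111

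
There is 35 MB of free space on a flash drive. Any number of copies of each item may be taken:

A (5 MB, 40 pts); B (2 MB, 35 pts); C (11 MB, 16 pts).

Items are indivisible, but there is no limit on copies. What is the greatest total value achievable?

595 pts

Best value-per-unit is B at 35/2, and filling with it alone uses size 17×2=34. No mix of the others beats 17×35 = 595.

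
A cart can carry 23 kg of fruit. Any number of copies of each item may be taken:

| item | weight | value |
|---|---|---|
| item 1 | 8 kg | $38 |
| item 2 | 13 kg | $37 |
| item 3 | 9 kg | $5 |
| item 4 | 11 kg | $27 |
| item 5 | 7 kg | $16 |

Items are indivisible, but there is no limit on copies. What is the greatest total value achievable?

$92

Best value-per-unit is item 1 at 38/8; filling with it alone gives 2×38 = 76.
Optimal mix: 2×item 1 + 1×item 5 → weight 23, value 92.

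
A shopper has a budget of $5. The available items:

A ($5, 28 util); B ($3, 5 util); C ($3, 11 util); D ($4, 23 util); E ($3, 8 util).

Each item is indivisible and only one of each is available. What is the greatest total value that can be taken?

28 util

This is a 0/1 knapsack; check combinations near the capacity.
- A: cost 5, value 28
- D: cost 4, value 23
- C: cost 3, value 11
Best: 28 util.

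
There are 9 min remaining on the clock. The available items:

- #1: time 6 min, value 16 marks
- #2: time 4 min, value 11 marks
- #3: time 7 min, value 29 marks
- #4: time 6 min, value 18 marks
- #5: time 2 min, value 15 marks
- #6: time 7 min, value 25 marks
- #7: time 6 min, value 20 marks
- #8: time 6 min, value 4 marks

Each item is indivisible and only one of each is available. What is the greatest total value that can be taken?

This is a 0/1 knapsack; check combinations near the capacity.
- #3+#5: time 7+2=9, value 29+15=44
- #5+#6: time 2+7=9, value 15+25=40
- #5+#7: time 2+6=8, value 15+20=35
- #4+#5: time 6+2=8, value 18+15=33
Best: 44 marks.

44 marks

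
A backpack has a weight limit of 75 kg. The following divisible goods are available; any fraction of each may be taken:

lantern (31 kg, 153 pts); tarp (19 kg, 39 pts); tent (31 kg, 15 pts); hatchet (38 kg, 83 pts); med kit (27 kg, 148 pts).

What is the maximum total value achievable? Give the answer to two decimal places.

338.13

Take in order of value per unit:
- med kit (148/27 per unit): all 27 → value 148, running total 148.00
- lantern (153/31 per unit): all 31 → value 153, running total 301.00
- hatchet (83/38 per unit): 17 of 38 → value 17×83/38 = 37.1316, running total 338.13
Total 338.13.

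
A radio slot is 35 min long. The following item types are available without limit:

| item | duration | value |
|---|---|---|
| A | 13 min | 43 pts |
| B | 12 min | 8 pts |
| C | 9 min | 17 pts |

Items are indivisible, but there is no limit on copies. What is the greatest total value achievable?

103 pts

Best value-per-unit is A at 43/13; filling with it alone gives 2×43 = 86.
Optimal mix: 2×A + 1×C → duration 35, value 103.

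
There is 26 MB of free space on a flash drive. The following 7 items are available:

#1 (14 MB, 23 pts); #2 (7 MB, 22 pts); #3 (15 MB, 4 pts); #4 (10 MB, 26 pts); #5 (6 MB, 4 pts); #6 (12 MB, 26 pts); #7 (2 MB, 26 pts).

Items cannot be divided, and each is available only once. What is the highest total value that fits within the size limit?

78 pts

This is a 0/1 knapsack; check combinations near the capacity.
- #4+#6+#7: size 10+12+2=24, value 26+26+26=78
- #2+#4+#5+#7: size 7+10+6+2=25, value 22+26+4+26=78
- #1+#4+#7: size 14+10+2=26, value 23+26+26=75
- #2+#4+#7: size 7+10+2=19, value 22+26+26=74
- #2+#6+#7: size 7+12+2=21, value 22+26+26=74
Best: 78 pts.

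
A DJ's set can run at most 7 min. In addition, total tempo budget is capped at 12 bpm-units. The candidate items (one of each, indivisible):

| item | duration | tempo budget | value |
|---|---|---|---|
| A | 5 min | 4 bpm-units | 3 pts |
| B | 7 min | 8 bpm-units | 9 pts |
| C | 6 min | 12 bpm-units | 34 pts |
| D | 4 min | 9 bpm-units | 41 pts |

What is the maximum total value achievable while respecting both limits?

41 pts

Feasible sets respecting both limits:
- D: duration 4, tempo budget 9, value 41
- C: duration 6, tempo budget 12, value 34
- B: duration 7, tempo budget 8, value 9
- A: duration 5, tempo budget 4, value 3
Best: 41 pts.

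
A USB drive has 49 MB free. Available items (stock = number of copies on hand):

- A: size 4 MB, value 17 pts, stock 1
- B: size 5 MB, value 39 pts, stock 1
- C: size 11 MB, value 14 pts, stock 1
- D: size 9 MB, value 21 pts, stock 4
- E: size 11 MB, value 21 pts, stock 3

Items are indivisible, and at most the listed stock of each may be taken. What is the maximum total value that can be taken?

Best selections within size 49 and stock limits:
- 1×A + 1×B + 4×D: size 45, value 140
- 1×A + 1×B + 3×D + 1×E: size 47, value 140
- 1×A + 1×B + 2×D + 2×E: size 49, value 140
- 1×A + 1×B + 1×C + 3×D: size 47, value 133
Best: 140 pts.

140 pts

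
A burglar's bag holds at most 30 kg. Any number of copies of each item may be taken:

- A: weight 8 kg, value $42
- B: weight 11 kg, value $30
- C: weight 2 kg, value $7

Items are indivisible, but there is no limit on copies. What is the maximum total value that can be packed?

$147

Best value-per-unit is A at 42/8; filling with it alone gives 3×42 = 126.
Optimal mix: 3×A + 3×C → weight 30, value 147.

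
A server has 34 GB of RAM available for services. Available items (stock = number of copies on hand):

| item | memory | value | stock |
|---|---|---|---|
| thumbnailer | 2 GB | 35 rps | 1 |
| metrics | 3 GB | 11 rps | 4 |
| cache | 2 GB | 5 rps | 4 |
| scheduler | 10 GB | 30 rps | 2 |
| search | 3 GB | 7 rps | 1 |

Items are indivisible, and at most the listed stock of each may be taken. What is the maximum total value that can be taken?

139 rps

Top feasible selections:
- 1×thumbnailer + 4×metrics + 2×scheduler: memory 34, value 139
- 1×thumbnailer + 3×metrics + 2×scheduler + 1×search: memory 34, value 135
- 1×thumbnailer + 3×metrics + 1×cache + 2×scheduler: memory 33, value 133
Best: 139 rps.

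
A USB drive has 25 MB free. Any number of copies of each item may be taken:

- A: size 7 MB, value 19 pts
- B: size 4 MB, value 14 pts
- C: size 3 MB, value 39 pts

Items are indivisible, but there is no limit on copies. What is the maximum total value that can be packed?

Best value-per-unit is C at 39/3, and filling with it alone uses size 8×3=24. No mix of the others beats 8×39 = 312.

312 pts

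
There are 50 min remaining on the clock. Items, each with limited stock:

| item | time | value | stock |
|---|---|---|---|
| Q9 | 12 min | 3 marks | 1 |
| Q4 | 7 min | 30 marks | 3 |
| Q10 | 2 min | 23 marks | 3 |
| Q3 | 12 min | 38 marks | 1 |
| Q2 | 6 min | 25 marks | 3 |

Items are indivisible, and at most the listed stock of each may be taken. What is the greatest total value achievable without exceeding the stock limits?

242 marks

Best selections within time 50 and stock limits:
- 2×Q4 + 3×Q10 + 1×Q3 + 3×Q2: time 50, value 242
- 3×Q4 + 3×Q10 + 3×Q2: time 45, value 234
- 3×Q4 + 2×Q10 + 1×Q3 + 2×Q2: time 49, value 224
Best: 242 marks.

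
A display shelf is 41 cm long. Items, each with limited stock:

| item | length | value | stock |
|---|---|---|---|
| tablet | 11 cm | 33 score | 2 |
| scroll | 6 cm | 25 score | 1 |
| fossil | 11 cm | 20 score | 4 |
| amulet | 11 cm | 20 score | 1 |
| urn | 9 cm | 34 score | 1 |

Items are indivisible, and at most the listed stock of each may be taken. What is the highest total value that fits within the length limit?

125 score

Best selections within length 41 and stock limits:
- 2×tablet + 1×scroll + 1×urn: length 37, value 125
- 1×tablet + 1×scroll + 1×amulet + 1×urn: length 37, value 112
Best: 125 score.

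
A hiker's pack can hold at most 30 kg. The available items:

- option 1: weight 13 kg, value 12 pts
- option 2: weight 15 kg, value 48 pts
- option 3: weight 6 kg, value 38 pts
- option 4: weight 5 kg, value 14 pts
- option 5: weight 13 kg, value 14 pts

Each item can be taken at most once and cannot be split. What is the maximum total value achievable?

100 pts

Check high-value combinations within 30 kg:
- option 2+option 3+option 4: weight 15+6+5=26, value 48+38+14=100
- option 2+option 3: weight 15+6=21, value 48+38=86
- option 3+option 4+option 5: weight 6+5+13=24, value 38+14+14=66
- option 1+option 3+option 4: weight 13+6+5=24, value 12+38+14=64
Best: 100 pts.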